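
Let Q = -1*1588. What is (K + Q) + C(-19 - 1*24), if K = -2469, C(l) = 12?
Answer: -4045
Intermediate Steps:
Q = -1588
(K + Q) + C(-19 - 1*24) = (-2469 - 1588) + 12 = -4057 + 12 = -4045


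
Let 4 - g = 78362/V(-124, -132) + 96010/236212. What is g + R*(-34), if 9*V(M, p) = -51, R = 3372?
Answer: -202418201457/2007802 ≈ -1.0082e+5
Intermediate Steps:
V(M, p) = -17/3 (V(M, p) = (1/9)*(-51) = -17/3)
g = 27772282239/2007802 (g = 4 - (78362/(-17/3) + 96010/236212) = 4 - (78362*(-3/17) + 96010*(1/236212)) = 4 - (-235086/17 + 48005/118106) = 4 - 1*(-27764251031/2007802) = 4 + 27764251031/2007802 = 27772282239/2007802 ≈ 13832.)
g + R*(-34) = 27772282239/2007802 + 3372*(-34) = 27772282239/2007802 - 114648 = -202418201457/2007802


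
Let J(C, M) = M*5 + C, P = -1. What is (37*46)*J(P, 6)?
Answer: 49358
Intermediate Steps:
J(C, M) = C + 5*M (J(C, M) = 5*M + C = C + 5*M)
(37*46)*J(P, 6) = (37*46)*(-1 + 5*6) = 1702*(-1 + 30) = 1702*29 = 49358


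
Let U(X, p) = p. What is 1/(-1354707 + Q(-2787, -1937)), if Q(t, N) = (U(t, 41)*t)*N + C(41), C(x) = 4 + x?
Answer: 1/219980517 ≈ 4.5459e-9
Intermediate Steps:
Q(t, N) = 45 + 41*N*t (Q(t, N) = (41*t)*N + (4 + 41) = 41*N*t + 45 = 45 + 41*N*t)
1/(-1354707 + Q(-2787, -1937)) = 1/(-1354707 + (45 + 41*(-1937)*(-2787))) = 1/(-1354707 + (45 + 221335179)) = 1/(-1354707 + 221335224) = 1/219980517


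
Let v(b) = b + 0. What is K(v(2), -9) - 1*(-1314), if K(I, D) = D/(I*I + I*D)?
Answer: 18405/14 ≈ 1314.6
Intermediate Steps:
v(b) = b
K(I, D) = D/(I² + D*I)
K(v(2), -9) - 1*(-1314) = -9/(2*(-9 + 2)) - 1*(-1314) = -9*½/(-7) + 1314 = -9*½*(-⅐) + 1314 = 9/14 + 1314 = 18405/14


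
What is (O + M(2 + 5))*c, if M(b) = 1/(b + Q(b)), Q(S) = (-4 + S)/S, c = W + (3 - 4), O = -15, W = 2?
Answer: -773/52 ≈ -14.865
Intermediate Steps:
c = 1 (c = 2 + (3 - 4) = 2 - 1 = 1)
Q(S) = (-4 + S)/S
M(b) = 1/(b + (-4 + b)/b)
(O + M(2 + 5))*c = (-15 + (2 + 5)/(-4 + (2 + 5) + (2 + 5)**2))*1 = (-15 + 7/(-4 + 7 + 7**2))*1 = (-15 + 7/(-4 + 7 + 49))*1 = (-15 + 7/52)*1 = -773/52*1 = -773/52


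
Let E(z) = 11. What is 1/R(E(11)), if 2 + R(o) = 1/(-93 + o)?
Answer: -82/165 ≈ -0.49697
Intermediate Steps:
R(o) = -2 + 1/(-93 + o)
1/R(E(11)) = 1/((187 - 2*11)/(-93 + 11)) = 1/((187 - 22)/(-82)) = 1/(-1/82*165) = 1/(-165/82) = -82/165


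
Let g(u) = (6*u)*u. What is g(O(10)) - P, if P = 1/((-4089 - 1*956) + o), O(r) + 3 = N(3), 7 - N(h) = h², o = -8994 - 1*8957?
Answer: 3449401/22996 ≈ 150.00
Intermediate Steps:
o = -17951 (o = -8994 - 8957 = -17951)
N(h) = 7 - h²
O(r) = -5 (O(r) = -3 + (7 - 1*3²) = -3 + (7 - 1*9) = -3 + (7 - 9) = -3 - 2 = -5)
P = -1/22996 (P = 1/((-4089 - 1*956) - 17951) = 1/((-4089 - 956) - 17951) = 1/(-5045 - 17951) = 1/(-22996) = -1/22996 ≈ -4.3486e-5)
g(u) = 6*u²
g(O(10)) - P = 6*(-5)² - 1*(-1/22996) = 6*25 + 1/22996 = 150 + 1/22996 = 3449401/22996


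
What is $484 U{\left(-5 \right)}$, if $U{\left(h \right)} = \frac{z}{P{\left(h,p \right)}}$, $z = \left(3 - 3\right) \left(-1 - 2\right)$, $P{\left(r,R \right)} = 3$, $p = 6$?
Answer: $0$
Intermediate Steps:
$z = 0$ ($z = 0 \left(-3\right) = 0$)
$U{\left(h \right)} = 0$ ($U{\left(h \right)} = \frac{0}{3} = 0 \cdot \frac{1}{3} = 0$)
$484 U{\left(-5 \right)} = 484 \cdot 0 = 0$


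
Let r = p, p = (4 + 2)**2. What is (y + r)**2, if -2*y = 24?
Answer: 576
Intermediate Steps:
p = 36 (p = 6**2 = 36)
y = -12 (y = -1/2*24 = -12)
r = 36
(y + r)**2 = (-12 + 36)**2 = 24**2 = 576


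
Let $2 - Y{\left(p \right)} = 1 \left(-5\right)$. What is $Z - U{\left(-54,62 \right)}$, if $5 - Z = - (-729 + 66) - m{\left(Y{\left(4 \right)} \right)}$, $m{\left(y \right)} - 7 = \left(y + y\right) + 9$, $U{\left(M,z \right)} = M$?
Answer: $-574$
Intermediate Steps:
$Y{\left(p \right)} = 7$ ($Y{\left(p \right)} = 2 - 1 \left(-5\right) = 2 - -5 = 2 + 5 = 7$)
$m{\left(y \right)} = 16 + 2 y$ ($m{\left(y \right)} = 7 + \left(\left(y + y\right) + 9\right) = 7 + \left(2 y + 9\right) = 7 + \left(9 + 2 y\right) = 16 + 2 y$)
$Z = -628$ ($Z = 5 - \left(- (-729 + 66) - \left(16 + 2 \cdot 7\right)\right) = 5 - \left(\left(-1\right) \left(-663\right) - \left(16 + 14\right)\right) = 5 - \left(663 - 30\right) = 5 - 633 = -628$)
$Z - U{\left(-54,62 \right)} = -628 - -54 = -628 + 54 = -574$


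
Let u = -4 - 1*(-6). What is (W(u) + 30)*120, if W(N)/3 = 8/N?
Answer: 5040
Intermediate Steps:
u = 2 (u = -4 + 6 = 2)
W(N) = 24/N (W(N) = 3*(8/N) = 24/N)
(W(u) + 30)*120 = (24/2 + 30)*120 = (24*(½) + 30)*120 = (12 + 30)*120 = 42*120 = 5040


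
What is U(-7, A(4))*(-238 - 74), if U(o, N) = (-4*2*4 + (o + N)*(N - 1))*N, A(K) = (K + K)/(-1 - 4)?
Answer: -601536/125 ≈ -4812.3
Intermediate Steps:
A(K) = -2*K/5 (A(K) = (2*K)/(-5) = (2*K)*(-⅕) = -2*K/5)
U(o, N) = N*(-32 + (-1 + N)*(N + o)) (U(o, N) = (-8*4 + (N + o)*(-1 + N))*N = (-32 + (-1 + N)*(N + o))*N = N*(-32 + (-1 + N)*(N + o)))
U(-7, A(4))*(-238 - 74) = ((-⅖*4)*(-32 + (-⅖*4)² - (-2)*4/5 - 1*(-7) - ⅖*4*(-7)))*(-238 - 74) = -8*(-32 + (-8/5)² - 1*(-8/5) + 7 - 8/5*(-7))/5*(-312) = -8*(-32 + 64/25 + 8/5 + 7 + 56/5)/5*(-312) = -8/5*(-241/25)*(-312) = (1928/125)*(-312) = -601536/125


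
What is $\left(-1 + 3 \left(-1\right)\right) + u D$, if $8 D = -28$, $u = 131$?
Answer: $- \frac{925}{2} \approx -462.5$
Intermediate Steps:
$D = - \frac{7}{2}$ ($D = \frac{1}{8} \left(-28\right) = - \frac{7}{2} \approx -3.5$)
$\left(-1 + 3 \left(-1\right)\right) + u D = \left(-1 + 3 \left(-1\right)\right) + 131 \left(- \frac{7}{2}\right) = \left(-1 - 3\right) - \frac{917}{2} = -4 - \frac{917}{2} = - \frac{925}{2}$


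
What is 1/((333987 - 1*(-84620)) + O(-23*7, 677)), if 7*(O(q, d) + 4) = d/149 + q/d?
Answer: 706111/295580617273 ≈ 2.3889e-6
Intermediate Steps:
O(q, d) = -4 + d/1043 + q/(7*d) (O(q, d) = -4 + (d/149 + q/d)/7 = -4 + (d/1043 + q/(7*d)) = -4 + d/1043 + q/(7*d))
1/((333987 - 1*(-84620)) + O(-23*7, 677)) = 1/((333987 - 1*(-84620)) + (-4 + (1/1043)*677 + (⅐)*(-23*7)/677)) = 1/((333987 + 84620) + (-4 + 677/1043 + (⅐)*(-161)*(1/677))) = 1/(418607 + (-4 + 677/1043 - 23/677)) = 1/(418607 - 2390104/706111) = 1/(295580617273/706111) = 706111/295580617273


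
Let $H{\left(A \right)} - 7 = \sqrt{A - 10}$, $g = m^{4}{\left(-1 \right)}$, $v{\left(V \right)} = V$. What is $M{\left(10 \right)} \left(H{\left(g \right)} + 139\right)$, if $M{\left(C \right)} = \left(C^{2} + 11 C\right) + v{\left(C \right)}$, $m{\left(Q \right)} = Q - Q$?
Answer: $32120 + 220 i \sqrt{10} \approx 32120.0 + 695.7 i$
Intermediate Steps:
$m{\left(Q \right)} = 0$
$g = 0$ ($g = 0^{4} = 0$)
$H{\left(A \right)} = 7 + \sqrt{-10 + A}$ ($H{\left(A \right)} = 7 + \sqrt{A - 10} = 7 + \sqrt{-10 + A}$)
$M{\left(C \right)} = C^{2} + 12 C$ ($M{\left(C \right)} = \left(C^{2} + 11 C\right) + C = C^{2} + 12 C$)
$M{\left(10 \right)} \left(H{\left(g \right)} + 139\right) = 10 \left(12 + 10\right) \left(\left(7 + \sqrt{-10 + 0}\right) + 139\right) = 10 \cdot 22 \left(\left(7 + \sqrt{-10}\right) + 139\right) = 220 \left(\left(7 + i \sqrt{10}\right) + 139\right) = 220 \left(146 + i \sqrt{10}\right) = 32120 + 220 i \sqrt{10}$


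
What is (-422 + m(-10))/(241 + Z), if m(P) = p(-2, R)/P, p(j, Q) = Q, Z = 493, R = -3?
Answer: -4217/7340 ≈ -0.57452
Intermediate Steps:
m(P) = -3/P
(-422 + m(-10))/(241 + Z) = (-422 - 3/(-10))/(241 + 493) = (-422 - 3*(-⅒))/734 = (-422 + 3/10)*(1/734) = -4217/10*1/734 = -4217/7340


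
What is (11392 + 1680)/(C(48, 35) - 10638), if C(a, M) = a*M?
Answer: -6536/4479 ≈ -1.4593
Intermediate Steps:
C(a, M) = M*a
(11392 + 1680)/(C(48, 35) - 10638) = (11392 + 1680)/(35*48 - 10638) = 13072/(1680 - 10638) = 13072/(-8958) = 13072*(-1/8958) = -6536/4479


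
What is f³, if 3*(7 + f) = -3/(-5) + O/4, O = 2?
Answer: -7880599/27000 ≈ -291.87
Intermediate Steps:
f = -199/30 (f = -7 + (-3/(-5) + 2/4)/3 = -7 + (-3*(-⅕) + 2*(¼))/3 = -7 + (⅗ + ½)/3 = -7 + (⅓)*(11/10) = -7 + 11/30 = -199/30 ≈ -6.6333)
f³ = (-199/30)³ = -7880599/27000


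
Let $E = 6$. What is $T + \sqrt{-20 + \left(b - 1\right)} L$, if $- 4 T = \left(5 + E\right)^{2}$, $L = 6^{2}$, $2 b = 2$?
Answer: $- \frac{121}{4} + 72 i \sqrt{5} \approx -30.25 + 161.0 i$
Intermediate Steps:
$b = 1$ ($b = \frac{1}{2} \cdot 2 = 1$)
$L = 36$
$T = - \frac{121}{4}$ ($T = - \frac{\left(5 + 6\right)^{2}}{4} = - \frac{11^{2}}{4} = \left(- \frac{1}{4}\right) 121 = - \frac{121}{4} \approx -30.25$)
$T + \sqrt{-20 + \left(b - 1\right)} L = - \frac{121}{4} + \sqrt{-20 + \left(1 - 1\right)} 36 = - \frac{121}{4} + \sqrt{-20 + 0} \cdot 36 = - \frac{121}{4} + \sqrt{-20} \cdot 36 = - \frac{121}{4} + 2 i \sqrt{5} \cdot 36 = - \frac{121}{4} + 72 i \sqrt{5}$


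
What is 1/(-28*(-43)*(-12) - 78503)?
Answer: -1/92951 ≈ -1.0758e-5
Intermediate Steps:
1/(-28*(-43)*(-12) - 78503) = 1/(1204*(-12) - 78503) = 1/(-14448 - 78503) = 1/(-92951) = -1/92951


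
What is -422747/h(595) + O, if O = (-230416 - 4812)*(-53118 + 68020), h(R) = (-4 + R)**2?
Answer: -1224358320678083/349281 ≈ -3.5054e+9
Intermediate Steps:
O = -3505367656 (O = -235228*14902 = -3505367656)
-422747/h(595) + O = -422747/(-4 + 595)**2 - 3505367656 = -422747/(591**2) - 3505367656 = -422747/349281 - 3505367656 = -1224358320678083/349281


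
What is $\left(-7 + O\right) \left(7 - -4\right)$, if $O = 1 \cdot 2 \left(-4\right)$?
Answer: $-165$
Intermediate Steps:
$O = -8$ ($O = 2 \left(-4\right) = -8$)
$\left(-7 + O\right) \left(7 - -4\right) = \left(-7 - 8\right) \left(7 - -4\right) = - 15 \left(7 + 4\right) = \left(-15\right) 11 = -165$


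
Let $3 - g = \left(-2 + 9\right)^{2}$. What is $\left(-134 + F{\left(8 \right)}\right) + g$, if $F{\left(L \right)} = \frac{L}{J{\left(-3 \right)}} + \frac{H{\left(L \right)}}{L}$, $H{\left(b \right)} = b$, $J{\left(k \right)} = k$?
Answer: $- \frac{545}{3} \approx -181.67$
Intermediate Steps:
$g = -46$ ($g = 3 - \left(-2 + 9\right)^{2} = 3 - 7^{2} = 3 - 49 = -46$)
$F{\left(L \right)} = 1 - \frac{L}{3}$ ($F{\left(L \right)} = \frac{L}{-3} + \frac{L}{L} = L \left(- \frac{1}{3}\right) + 1 = - \frac{L}{3} + 1 = 1 - \frac{L}{3}$)
$\left(-134 + F{\left(8 \right)}\right) + g = \left(-134 + \left(1 - \frac{8}{3}\right)\right) - 46 = \left(-134 - \frac{5}{3}\right) - 46 = - \frac{407}{3} - 46 = - \frac{545}{3}$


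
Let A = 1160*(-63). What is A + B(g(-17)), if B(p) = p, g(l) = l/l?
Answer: -73079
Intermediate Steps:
A = -73080
g(l) = 1
A + B(g(-17)) = -73080 + 1 = -73079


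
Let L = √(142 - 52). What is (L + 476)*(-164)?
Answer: -78064 - 492*√10 ≈ -79620.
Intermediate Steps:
L = 3*√10 (L = √90 = 3*√10 ≈ 9.4868)
(L + 476)*(-164) = (3*√10 + 476)*(-164) = (476 + 3*√10)*(-164) = -78064 - 492*√10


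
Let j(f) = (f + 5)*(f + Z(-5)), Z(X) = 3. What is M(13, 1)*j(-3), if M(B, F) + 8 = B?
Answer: 0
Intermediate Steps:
M(B, F) = -8 + B
j(f) = (3 + f)*(5 + f) (j(f) = (f + 5)*(f + 3) = (5 + f)*(3 + f) = (3 + f)*(5 + f))
M(13, 1)*j(-3) = (-8 + 13)*(15 + (-3)² + 8*(-3)) = 5*(15 + 9 - 24) = 5*0 = 0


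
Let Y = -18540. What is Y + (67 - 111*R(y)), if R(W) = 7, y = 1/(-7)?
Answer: -19250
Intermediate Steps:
y = -1/7 ≈ -0.14286
Y + (67 - 111*R(y)) = -18540 + (67 - 111*7) = -18540 + (67 - 777) = -18540 - 710 = -19250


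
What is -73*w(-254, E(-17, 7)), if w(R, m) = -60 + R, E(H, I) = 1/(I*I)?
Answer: 22922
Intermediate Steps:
E(H, I) = I⁻² (E(H, I) = 1/(I²) = I⁻²)
-73*w(-254, E(-17, 7)) = -73*(-60 - 254) = -73*(-314) = 22922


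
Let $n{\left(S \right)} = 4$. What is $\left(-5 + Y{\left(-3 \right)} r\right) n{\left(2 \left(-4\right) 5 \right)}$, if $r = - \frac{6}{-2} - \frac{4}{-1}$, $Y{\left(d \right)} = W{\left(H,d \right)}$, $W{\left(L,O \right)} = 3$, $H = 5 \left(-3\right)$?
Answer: $64$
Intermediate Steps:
$H = -15$
$Y{\left(d \right)} = 3$
$r = 7$ ($r = \left(-6\right) \left(- \frac{1}{2}\right) - -4 = 3 + 4 = 7$)
$\left(-5 + Y{\left(-3 \right)} r\right) n{\left(2 \left(-4\right) 5 \right)} = \left(-5 + 3 \cdot 7\right) 4 = \left(-5 + 21\right) 4 = 16 \cdot 4 = 64$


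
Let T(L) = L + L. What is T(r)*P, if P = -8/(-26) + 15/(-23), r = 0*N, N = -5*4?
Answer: 0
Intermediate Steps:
N = -20
r = 0 (r = 0*(-20) = 0)
P = -103/299 (P = -8*(-1/26) + 15*(-1/23) = 4/13 - 15/23 = -103/299 ≈ -0.34448)
T(L) = 2*L
T(r)*P = (2*0)*(-103/299) = 0*(-103/299) = 0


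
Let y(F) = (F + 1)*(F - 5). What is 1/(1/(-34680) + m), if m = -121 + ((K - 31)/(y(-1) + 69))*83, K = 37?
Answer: -797640/90757583 ≈ -0.0087887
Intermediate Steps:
y(F) = (1 + F)*(-5 + F)
m = -2617/23 (m = -121 + ((37 - 31)/((-5 + (-1)² - 4*(-1)) + 69))*83 = -121 + (6/((-5 + 1 + 4) + 69))*83 = -121 + (6/(0 + 69))*83 = -121 + (6/69)*83 = -121 + (6*(1/69))*83 = -121 + (2/23)*83 = -121 + 166/23 = -2617/23 ≈ -113.78)
1/(1/(-34680) + m) = 1/(1/(-34680) - 2617/23) = 1/(-1/34680 - 2617/23) = 1/(-90757583/797640) = -797640/90757583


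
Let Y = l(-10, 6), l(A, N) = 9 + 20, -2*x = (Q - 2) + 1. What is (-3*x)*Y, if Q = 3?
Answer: 87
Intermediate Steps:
x = -1 (x = -((3 - 2) + 1)/2 = -(1 + 1)/2 = -½*2 = -1)
l(A, N) = 29
Y = 29
(-3*x)*Y = -3*(-1)*29 = 3*29 = 87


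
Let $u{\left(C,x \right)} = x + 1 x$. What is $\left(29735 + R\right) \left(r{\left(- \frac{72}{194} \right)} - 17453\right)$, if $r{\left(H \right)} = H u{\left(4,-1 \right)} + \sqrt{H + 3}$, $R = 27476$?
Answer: $- \frac{96850728359}{97} + \frac{57211 \sqrt{24735}}{97} \approx -9.9837 \cdot 10^{8}$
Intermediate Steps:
$u{\left(C,x \right)} = 2 x$ ($u{\left(C,x \right)} = x + x = 2 x$)
$r{\left(H \right)} = \sqrt{3 + H} - 2 H$ ($r{\left(H \right)} = H 2 \left(-1\right) + \sqrt{H + 3} = H \left(-2\right) + \sqrt{3 + H} = - 2 H + \sqrt{3 + H} = \sqrt{3 + H} - 2 H$)
$\left(29735 + R\right) \left(r{\left(- \frac{72}{194} \right)} - 17453\right) = \left(29735 + 27476\right) \left(\left(\sqrt{3 - \frac{72}{194}} - 2 \left(- \frac{72}{194}\right)\right) - 17453\right) = 57211 \left(\left(\sqrt{3 - \frac{36}{97}} - 2 \left(\left(-72\right) \frac{1}{194}\right)\right) - 17453\right) = 57211 \left(\left(\sqrt{3 - \frac{36}{97}} - - \frac{72}{97}\right) - 17453\right) = 57211 \left(\left(\sqrt{\frac{255}{97}} + \frac{72}{97}\right) - 17453\right) = 57211 \left(\left(\frac{\sqrt{24735}}{97} + \frac{72}{97}\right) - 17453\right) = 57211 \left(\left(\frac{72}{97} + \frac{\sqrt{24735}}{97}\right) - 17453\right) = 57211 \left(- \frac{1692869}{97} + \frac{\sqrt{24735}}{97}\right) = - \frac{96850728359}{97} + \frac{57211 \sqrt{24735}}{97}$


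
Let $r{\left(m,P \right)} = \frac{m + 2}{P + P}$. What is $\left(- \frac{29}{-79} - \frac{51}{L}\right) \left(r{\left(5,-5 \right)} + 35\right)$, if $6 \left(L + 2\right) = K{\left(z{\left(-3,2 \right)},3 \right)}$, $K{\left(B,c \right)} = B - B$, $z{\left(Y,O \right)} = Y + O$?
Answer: $\frac{1401841}{1580} \approx 887.24$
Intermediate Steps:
$z{\left(Y,O \right)} = O + Y$
$K{\left(B,c \right)} = 0$
$L = -2$ ($L = -2 + \frac{1}{6} \cdot 0 = -2 + 0 = -2$)
$r{\left(m,P \right)} = \frac{2 + m}{2 P}$
$\left(- \frac{29}{-79} - \frac{51}{L}\right) \left(r{\left(5,-5 \right)} + 35\right) = \left(- \frac{29}{-79} - \frac{51}{-2}\right) \left(\frac{2 + 5}{2 \left(-5\right)} + 35\right) = \left(\left(-29\right) \left(- \frac{1}{79}\right) - - \frac{51}{2}\right) \left(\frac{1}{2} \left(- \frac{1}{5}\right) 7 + 35\right) = \left(\frac{29}{79} + \frac{51}{2}\right) \left(- \frac{7}{10} + 35\right) = \frac{4087}{158} \cdot \frac{343}{10} = \frac{1401841}{1580}$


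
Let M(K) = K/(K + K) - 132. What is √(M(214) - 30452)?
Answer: I*√122334/2 ≈ 174.88*I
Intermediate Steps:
M(K) = -263/2 (M(K) = K/((2*K)) - 132 = (1/(2*K))*K - 132 = ½ - 132 = -263/2)
√(M(214) - 30452) = √(-263/2 - 30452) = √(-61167/2) = I*√122334/2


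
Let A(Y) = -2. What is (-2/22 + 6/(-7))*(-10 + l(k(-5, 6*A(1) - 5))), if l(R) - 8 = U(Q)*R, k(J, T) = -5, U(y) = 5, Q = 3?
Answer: 1971/77 ≈ 25.597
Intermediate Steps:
l(R) = 8 + 5*R
(-2/22 + 6/(-7))*(-10 + l(k(-5, 6*A(1) - 5))) = (-2/22 + 6/(-7))*(-10 + (8 + 5*(-5))) = (-2*1/22 + 6*(-1/7))*(-10 + (8 - 25)) = (-1/11 - 6/7)*(-10 - 17) = -73/77*(-27) = 1971/77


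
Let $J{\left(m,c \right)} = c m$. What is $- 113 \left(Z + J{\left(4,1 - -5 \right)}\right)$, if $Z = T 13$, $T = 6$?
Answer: $-11526$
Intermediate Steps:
$Z = 78$ ($Z = 6 \cdot 13 = 78$)
$- 113 \left(Z + J{\left(4,1 - -5 \right)}\right) = - 113 \left(78 + \left(1 - -5\right) 4\right) = - 113 \left(78 + \left(1 + 5\right) 4\right) = - 113 \left(78 + 6 \cdot 4\right) = - 113 \left(78 + 24\right) = \left(-113\right) 102 = -11526$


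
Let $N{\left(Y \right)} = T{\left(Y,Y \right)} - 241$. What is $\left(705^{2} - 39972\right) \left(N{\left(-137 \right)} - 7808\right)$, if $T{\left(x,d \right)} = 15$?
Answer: $-3671963802$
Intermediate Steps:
$N{\left(Y \right)} = -226$ ($N{\left(Y \right)} = 15 - 241 = -226$)
$\left(705^{2} - 39972\right) \left(N{\left(-137 \right)} - 7808\right) = \left(705^{2} - 39972\right) \left(-226 - 7808\right) = \left(497025 - 39972\right) \left(-8034\right) = 457053 \left(-8034\right) = -3671963802$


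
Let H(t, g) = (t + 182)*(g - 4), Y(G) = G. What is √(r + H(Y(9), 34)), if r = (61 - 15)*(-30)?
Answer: 5*√174 ≈ 65.955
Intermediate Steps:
r = -1380 (r = 46*(-30) = -1380)
H(t, g) = (-4 + g)*(182 + t) (H(t, g) = (182 + t)*(-4 + g) = (-4 + g)*(182 + t))
√(r + H(Y(9), 34)) = √(-1380 + (-728 - 4*9 + 182*34 + 34*9)) = √(-1380 + (-728 - 36 + 6188 + 306)) = √(-1380 + 5730) = √4350 = 5*√174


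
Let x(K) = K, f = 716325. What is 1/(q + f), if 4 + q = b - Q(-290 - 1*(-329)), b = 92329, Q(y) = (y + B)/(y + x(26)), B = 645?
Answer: 65/52561566 ≈ 1.2366e-6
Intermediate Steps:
Q(y) = (645 + y)/(26 + y) (Q(y) = (y + 645)/(y + 26) = (645 + y)/(26 + y))
q = 6000441/65 (q = -4 + (92329 - (645 + (-290 - 1*(-329)))/(26 + (-290 - 1*(-329)))) = -4 + (92329 - (645 + (-290 + 329))/(26 + (-290 + 329))) = -4 + (92329 - (645 + 39)/(26 + 39)) = -4 + (92329 - 684/65) = -4 + 6000701/65 = 6000441/65 ≈ 92315.)
1/(q + f) = 1/(6000441/65 + 716325) = 1/(52561566/65) = 65/52561566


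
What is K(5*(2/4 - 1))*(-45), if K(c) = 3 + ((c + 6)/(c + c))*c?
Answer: -855/4 ≈ -213.75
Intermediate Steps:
K(c) = 6 + c/2 (K(c) = 3 + ((6 + c)/((2*c)))*c = 3 + ((6 + c)*(1/(2*c)))*c = 3 + ((6 + c)/(2*c))*c = 3 + (3 + c/2) = 6 + c/2)
K(5*(2/4 - 1))*(-45) = (6 + (5*(2/4 - 1))/2)*(-45) = (6 + (5*(2*(¼) - 1))/2)*(-45) = (6 + (5*(½ - 1))/2)*(-45) = (6 + (5*(-½))/2)*(-45) = (6 + (½)*(-5/2))*(-45) = (6 - 5/4)*(-45) = (19/4)*(-45) = -855/4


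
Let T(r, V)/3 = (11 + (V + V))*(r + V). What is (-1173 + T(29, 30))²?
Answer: 129823236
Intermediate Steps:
T(r, V) = 3*(11 + 2*V)*(V + r) (T(r, V) = 3*((11 + (V + V))*(r + V)) = 3*((11 + 2*V)*(V + r)) = 3*(11 + 2*V)*(V + r))
(-1173 + T(29, 30))² = (-1173 + (6*30² + 33*30 + 33*29 + 6*30*29))² = (-1173 + (6*900 + 990 + 957 + 5220))² = (-1173 + (5400 + 990 + 957 + 5220))² = (-1173 + 12567)² = 11394² = 129823236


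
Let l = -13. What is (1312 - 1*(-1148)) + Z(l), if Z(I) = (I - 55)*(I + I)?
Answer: 4228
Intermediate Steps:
Z(I) = 2*I*(-55 + I) (Z(I) = (-55 + I)*(2*I) = 2*I*(-55 + I))
(1312 - 1*(-1148)) + Z(l) = (1312 - 1*(-1148)) + 2*(-13)*(-55 - 13) = (1312 + 1148) + 2*(-13)*(-68) = 2460 + 1768 = 4228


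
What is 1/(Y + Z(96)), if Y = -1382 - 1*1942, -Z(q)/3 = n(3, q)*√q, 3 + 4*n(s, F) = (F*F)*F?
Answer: 554/7044770490105 - 294911*√6/4696513660070 ≈ -1.5373e-7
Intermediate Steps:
n(s, F) = -¾ + F³/4 (n(s, F) = -¾ + ((F*F)*F)/4 = -¾ + (F²*F)/4 = -¾ + F³/4)
Z(q) = -3*√q*(-¾ + q³/4) (Z(q) = -3*(-¾ + q³/4)*√q = -3*√q*(-¾ + q³/4))
Y = -3324 (Y = -1382 - 1942 = -3324)
1/(Y + Z(96)) = 1/(-3324 + 3*√96*(3 - 1*96³)/4) = 1/(-3324 + 3*(4*√6)*(3 - 1*884736)/4) = 1/(-3324 + 3*(4*√6)*(3 - 884736)/4) = 1/(-3324 + (¾)*(4*√6)*(-884733)) = 1/(-3324 - 2654199*√6)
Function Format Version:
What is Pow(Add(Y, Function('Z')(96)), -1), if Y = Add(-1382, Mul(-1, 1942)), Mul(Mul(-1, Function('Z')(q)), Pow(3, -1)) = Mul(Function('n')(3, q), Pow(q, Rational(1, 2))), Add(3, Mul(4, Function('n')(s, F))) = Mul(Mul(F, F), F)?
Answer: Add(Rational(554, 7044770490105), Mul(Rational(-294911, 4696513660070), Pow(6, Rational(1, 2)))) ≈ -1.5373e-7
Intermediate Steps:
Function('n')(s, F) = Add(Rational(-3, 4), Mul(Rational(1, 4), Pow(F, 3))) (Function('n')(s, F) = Add(Rational(-3, 4), Mul(Rational(1, 4), Mul(Mul(F, F), F))) = Add(Rational(-3, 4), Mul(Rational(1, 4), Mul(Pow(F, 2), F))) = Add(Rational(-3, 4), Mul(Rational(1, 4), Pow(F, 3))))
Function('Z')(q) = Mul(-3, Pow(q, Rational(1, 2)), Add(Rational(-3, 4), Mul(Rational(1, 4), Pow(q, 3)))) (Function('Z')(q) = Mul(-3, Mul(Add(Rational(-3, 4), Mul(Rational(1, 4), Pow(q, 3))), Pow(q, Rational(1, 2)))) = Mul(-3, Mul(Pow(q, Rational(1, 2)), Add(Rational(-3, 4), Mul(Rational(1, 4), Pow(q, 3))))) = Mul(-3, Pow(q, Rational(1, 2)), Add(Rational(-3, 4), Mul(Rational(1, 4), Pow(q, 3)))))
Y = -3324 (Y = Add(-1382, -1942) = -3324)
Pow(Add(Y, Function('Z')(96)), -1) = Pow(Add(-3324, Mul(Rational(3, 4), Pow(96, Rational(1, 2)), Add(3, Mul(-1, Pow(96, 3))))), -1) = Pow(Add(-3324, Mul(Rational(3, 4), Mul(4, Pow(6, Rational(1, 2))), Add(3, Mul(-1, 884736)))), -1) = Pow(Add(-3324, Mul(Rational(3, 4), Mul(4, Pow(6, Rational(1, 2))), Add(3, -884736))), -1) = Pow(Add(-3324, Mul(Rational(3, 4), Mul(4, Pow(6, Rational(1, 2))), -884733)), -1) = Pow(Add(-3324, Mul(-2654199, Pow(6, Rational(1, 2)))), -1)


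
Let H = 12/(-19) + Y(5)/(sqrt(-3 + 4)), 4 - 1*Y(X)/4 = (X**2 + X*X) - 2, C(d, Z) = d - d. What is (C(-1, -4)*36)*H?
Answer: 0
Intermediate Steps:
C(d, Z) = 0
Y(X) = 24 - 8*X**2 (Y(X) = 16 - 4*((X**2 + X*X) - 2) = 16 - 4*((X**2 + X**2) - 2) = 16 - 4*(2*X**2 - 2) = 16 - 4*(-2 + 2*X**2) = 16 + (8 - 8*X**2) = 24 - 8*X**2)
H = -3356/19 (H = 12/(-19) + (24 - 8*5**2)/(sqrt(-3 + 4)) = 12*(-1/19) + (24 - 8*25)/(sqrt(1)) = -12/19 + (24 - 200)/1 = -12/19 - 176*1 = -12/19 - 176 = -3356/19 ≈ -176.63)
(C(-1, -4)*36)*H = (0*36)*(-3356/19) = 0*(-3356/19) = 0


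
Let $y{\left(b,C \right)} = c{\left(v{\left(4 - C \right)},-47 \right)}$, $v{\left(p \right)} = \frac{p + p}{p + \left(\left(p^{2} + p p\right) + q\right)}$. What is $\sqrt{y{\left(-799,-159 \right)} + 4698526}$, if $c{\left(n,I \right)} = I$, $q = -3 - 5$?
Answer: $\sqrt{4698479} \approx 2167.6$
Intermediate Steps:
$q = -8$ ($q = -3 - 5 = -8$)
$v{\left(p \right)} = \frac{2 p}{-8 + p + 2 p^{2}}$ ($v{\left(p \right)} = \frac{p + p}{p - \left(8 - p^{2} - p p\right)} = \frac{2 p}{p + \left(\left(p^{2} + p^{2}\right) - 8\right)} = \frac{2 p}{p + \left(2 p^{2} - 8\right)} = \frac{2 p}{p + \left(-8 + 2 p^{2}\right)} = \frac{2 p}{-8 + p + 2 p^{2}}$)
$y{\left(b,C \right)} = -47$
$\sqrt{y{\left(-799,-159 \right)} + 4698526} = \sqrt{-47 + 4698526} = \sqrt{4698479}$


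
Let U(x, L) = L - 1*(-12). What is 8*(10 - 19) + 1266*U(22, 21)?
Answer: 41706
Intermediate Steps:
U(x, L) = 12 + L (U(x, L) = L + 12 = 12 + L)
8*(10 - 19) + 1266*U(22, 21) = 8*(10 - 19) + 1266*(12 + 21) = 8*(-9) + 1266*33 = -72 + 41778 = 41706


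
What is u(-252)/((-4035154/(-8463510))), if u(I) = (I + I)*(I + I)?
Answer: 1074933478080/2017577 ≈ 5.3278e+5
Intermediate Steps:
u(I) = 4*I² (u(I) = (2*I)*(2*I) = 4*I²)
u(-252)/((-4035154/(-8463510))) = (4*(-252)²)/((-4035154/(-8463510))) = (4*63504)/((-4035154*(-1/8463510))) = 254016/(2017577/4231755) = 254016*(4231755/2017577) = 1074933478080/2017577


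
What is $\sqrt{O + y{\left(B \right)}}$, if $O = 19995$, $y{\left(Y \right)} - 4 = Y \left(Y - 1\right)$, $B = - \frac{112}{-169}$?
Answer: $\frac{\sqrt{571185055}}{169} \approx 141.42$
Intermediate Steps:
$B = \frac{112}{169}$ ($B = \left(-112\right) \left(- \frac{1}{169}\right) = \frac{112}{169} \approx 0.66272$)
$y{\left(Y \right)} = 4 + Y \left(-1 + Y\right)$ ($y{\left(Y \right)} = 4 + Y \left(Y - 1\right) = 4 + Y \left(-1 + Y\right)$)
$\sqrt{O + y{\left(B \right)}} = \sqrt{19995 + \left(4 + \left(\frac{112}{169}\right)^{2} - \frac{112}{169}\right)} = \sqrt{19995 + \left(4 + \frac{12544}{28561} - \frac{112}{169}\right)} = \sqrt{19995 + \frac{107860}{28561}} = \sqrt{\frac{571185055}{28561}} = \frac{\sqrt{571185055}}{169}$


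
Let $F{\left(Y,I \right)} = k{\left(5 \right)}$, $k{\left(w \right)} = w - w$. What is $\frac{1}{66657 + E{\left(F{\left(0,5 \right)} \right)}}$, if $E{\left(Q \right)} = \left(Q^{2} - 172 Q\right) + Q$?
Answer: $\frac{1}{66657} \approx 1.5002 \cdot 10^{-5}$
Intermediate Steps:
$k{\left(w \right)} = 0$
$F{\left(Y,I \right)} = 0$
$E{\left(Q \right)} = Q^{2} - 171 Q$
$\frac{1}{66657 + E{\left(F{\left(0,5 \right)} \right)}} = \frac{1}{66657 + 0 \left(-171 + 0\right)} = \frac{1}{66657 + 0 \left(-171\right)} = \frac{1}{66657 + 0} = \frac{1}{66657}$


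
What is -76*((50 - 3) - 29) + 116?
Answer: -1252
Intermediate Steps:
-76*((50 - 3) - 29) + 116 = -76*(47 - 29) + 116 = -76*18 + 116 = -1368 + 116 = -1252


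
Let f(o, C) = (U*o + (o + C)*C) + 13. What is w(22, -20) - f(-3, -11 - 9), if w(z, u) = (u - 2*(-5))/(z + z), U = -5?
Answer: -10741/22 ≈ -488.23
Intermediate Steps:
w(z, u) = (10 + u)/(2*z) (w(z, u) = (u + 10)/((2*z)) = (10 + u)*(1/(2*z)) = (10 + u)/(2*z))
f(o, C) = 13 - 5*o + C*(C + o) (f(o, C) = (-5*o + (o + C)*C) + 13 = (-5*o + (C + o)*C) + 13 = (-5*o + C*(C + o)) + 13 = 13 - 5*o + C*(C + o))
w(22, -20) - f(-3, -11 - 9) = (1/2)*(10 - 20)/22 - (13 + (-11 - 9)**2 - 5*(-3) + (-11 - 9)*(-3)) = (1/2)*(1/22)*(-10) - (13 + (-20)**2 + 15 - 20*(-3)) = -5/22 - (13 + 400 + 15 + 60) = -5/22 - 1*488 = -5/22 - 488 = -10741/22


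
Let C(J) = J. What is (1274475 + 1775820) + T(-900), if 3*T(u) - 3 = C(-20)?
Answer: 9150868/3 ≈ 3.0503e+6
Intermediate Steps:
T(u) = -17/3 (T(u) = 1 + (⅓)*(-20) = 1 - 20/3 = -17/3)
(1274475 + 1775820) + T(-900) = (1274475 + 1775820) - 17/3 = 3050295 - 17/3 = 9150868/3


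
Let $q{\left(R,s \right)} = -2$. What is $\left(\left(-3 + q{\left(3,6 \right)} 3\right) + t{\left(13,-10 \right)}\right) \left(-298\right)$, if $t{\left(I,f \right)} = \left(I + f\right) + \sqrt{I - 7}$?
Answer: $1788 - 298 \sqrt{6} \approx 1058.1$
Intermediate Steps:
$t{\left(I,f \right)} = I + f + \sqrt{-7 + I}$ ($t{\left(I,f \right)} = \left(I + f\right) + \sqrt{-7 + I} = I + f + \sqrt{-7 + I}$)
$\left(\left(-3 + q{\left(3,6 \right)} 3\right) + t{\left(13,-10 \right)}\right) \left(-298\right) = \left(\left(-3 - 6\right) + \left(13 - 10 + \sqrt{-7 + 13}\right)\right) \left(-298\right) = \left(\left(-3 - 6\right) + \left(13 - 10 + \sqrt{6}\right)\right) \left(-298\right) = \left(-9 + \left(3 + \sqrt{6}\right)\right) \left(-298\right) = \left(-6 + \sqrt{6}\right) \left(-298\right) = 1788 - 298 \sqrt{6}$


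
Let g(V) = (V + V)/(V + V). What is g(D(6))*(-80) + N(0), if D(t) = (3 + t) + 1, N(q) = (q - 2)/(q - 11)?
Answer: -878/11 ≈ -79.818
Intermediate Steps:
N(q) = (-2 + q)/(-11 + q)
D(t) = 4 + t
g(V) = 1 (g(V) = (2*V)/((2*V)) = (2*V)*(1/(2*V)) = 1)
g(D(6))*(-80) + N(0) = 1*(-80) + (-2 + 0)/(-11 + 0) = -80 - 2/(-11) = -80 - 1/11*(-2) = -80 + 2/11 = -878/11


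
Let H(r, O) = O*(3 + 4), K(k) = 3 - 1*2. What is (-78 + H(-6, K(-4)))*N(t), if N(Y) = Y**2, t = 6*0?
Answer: 0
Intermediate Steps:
K(k) = 1 (K(k) = 3 - 2 = 1)
H(r, O) = 7*O (H(r, O) = O*7 = 7*O)
t = 0
(-78 + H(-6, K(-4)))*N(t) = (-78 + 7*1)*0**2 = (-78 + 7)*0 = -71*0 = 0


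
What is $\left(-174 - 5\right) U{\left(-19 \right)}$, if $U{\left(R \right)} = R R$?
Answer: $-64619$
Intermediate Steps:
$U{\left(R \right)} = R^{2}$
$\left(-174 - 5\right) U{\left(-19 \right)} = \left(-174 - 5\right) \left(-19\right)^{2} = \left(-179\right) 361 = -64619$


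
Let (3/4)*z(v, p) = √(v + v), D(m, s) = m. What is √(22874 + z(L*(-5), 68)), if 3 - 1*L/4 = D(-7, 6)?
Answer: √(205866 + 240*I)/3 ≈ 151.24 + 0.088159*I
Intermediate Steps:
L = 40 (L = 12 - 4*(-7) = 12 + 28 = 40)
z(v, p) = 4*√2*√v/3 (z(v, p) = 4*√(v + v)/3 = 4*√(2*v)/3 = 4*(√2*√v)/3 = 4*√2*√v/3)
√(22874 + z(L*(-5), 68)) = √(22874 + 4*√2*√(40*(-5))/3) = √(22874 + 4*√2*√(-200)/3) = √(22874 + 4*√2*(10*I*√2)/3) = √(22874 + 80*I/3)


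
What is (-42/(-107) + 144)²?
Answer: 238702500/11449 ≈ 20849.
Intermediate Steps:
(-42/(-107) + 144)² = (-42*(-1/107) + 144)² = (42/107 + 144)² = (15450/107)² = 238702500/11449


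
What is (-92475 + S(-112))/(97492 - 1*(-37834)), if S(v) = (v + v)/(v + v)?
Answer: -46237/67663 ≈ -0.68334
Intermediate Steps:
S(v) = 1 (S(v) = (2*v)/((2*v)) = (2*v)*(1/(2*v)) = 1)
(-92475 + S(-112))/(97492 - 1*(-37834)) = (-92475 + 1)/(97492 - 1*(-37834)) = -92474/(97492 + 37834) = -92474/135326 = -92474*1/135326 = -46237/67663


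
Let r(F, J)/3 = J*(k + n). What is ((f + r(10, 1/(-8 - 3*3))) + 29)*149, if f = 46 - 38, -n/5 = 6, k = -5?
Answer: 109366/17 ≈ 6433.3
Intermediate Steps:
n = -30 (n = -5*6 = -30)
f = 8
r(F, J) = -105*J (r(F, J) = 3*(J*(-5 - 30)) = 3*(J*(-35)) = 3*(-35*J) = -105*J)
((f + r(10, 1/(-8 - 3*3))) + 29)*149 = ((8 - 105/(-8 - 3*3)) + 29)*149 = ((8 - 105/(-8 - 9)) + 29)*149 = ((8 - 105/(-17)) + 29)*149 = ((8 - 105*(-1/17)) + 29)*149 = ((8 + 105/17) + 29)*149 = (241/17 + 29)*149 = (734/17)*149 = 109366/17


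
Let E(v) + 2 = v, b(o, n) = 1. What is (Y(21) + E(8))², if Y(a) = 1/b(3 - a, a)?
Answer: 49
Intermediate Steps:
E(v) = -2 + v
Y(a) = 1 (Y(a) = 1/1 = 1)
(Y(21) + E(8))² = (1 + (-2 + 8))² = (1 + 6)² = 7² = 49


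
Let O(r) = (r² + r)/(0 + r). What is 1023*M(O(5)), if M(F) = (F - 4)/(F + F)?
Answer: 341/2 ≈ 170.50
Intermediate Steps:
O(r) = (r + r²)/r
M(F) = (-4 + F)/(2*F) (M(F) = (-4 + F)/((2*F)) = (-4 + F)*(1/(2*F)) = (-4 + F)/(2*F))
1023*M(O(5)) = 1023*((-4 + (1 + 5))/(2*(1 + 5))) = 1023*((½)*(-4 + 6)/6) = 1023*((½)*(⅙)*2) = 1023*(⅙) = 341/2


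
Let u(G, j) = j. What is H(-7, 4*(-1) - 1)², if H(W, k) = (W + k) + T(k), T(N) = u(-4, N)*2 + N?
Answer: 729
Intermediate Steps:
T(N) = 3*N (T(N) = N*2 + N = 2*N + N = 3*N)
H(W, k) = W + 4*k (H(W, k) = (W + k) + 3*k = W + 4*k)
H(-7, 4*(-1) - 1)² = (-7 + 4*(4*(-1) - 1))² = (-7 + 4*(-4 - 1))² = (-7 + 4*(-5))² = (-7 - 20)² = (-27)² = 729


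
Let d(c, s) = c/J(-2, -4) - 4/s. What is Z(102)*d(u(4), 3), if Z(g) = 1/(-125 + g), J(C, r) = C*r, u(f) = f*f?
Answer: -2/69 ≈ -0.028986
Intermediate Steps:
u(f) = f²
d(c, s) = -4/s + c/8 (d(c, s) = c/((-2*(-4))) - 4/s = c/8 - 4/s = -4/s + c/8)
Z(102)*d(u(4), 3) = (-4/3 + (⅛)*4²)/(-125 + 102) = (-4*⅓ + (⅛)*16)/(-23) = -(-4/3 + 2)/23 = -1/23*⅔ = -2/69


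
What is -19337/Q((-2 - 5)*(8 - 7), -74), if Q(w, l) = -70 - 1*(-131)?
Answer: -317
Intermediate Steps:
Q(w, l) = 61 (Q(w, l) = -70 + 131 = 61)
-19337/Q((-2 - 5)*(8 - 7), -74) = -19337/61 = -19337*1/61 = -317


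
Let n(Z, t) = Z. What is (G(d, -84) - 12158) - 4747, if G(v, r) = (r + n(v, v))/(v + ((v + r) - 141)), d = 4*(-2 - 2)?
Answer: -4344485/257 ≈ -16905.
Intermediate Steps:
d = -16 (d = 4*(-4) = -16)
G(v, r) = (r + v)/(-141 + r + 2*v) (G(v, r) = (r + v)/(v + ((v + r) - 141)) = (r + v)/(v + ((r + v) - 141)) = (r + v)/(v + (-141 + r + v)) = (r + v)/(-141 + r + 2*v))
(G(d, -84) - 12158) - 4747 = ((-84 - 16)/(-141 - 84 + 2*(-16)) - 12158) - 4747 = (-100/(-141 - 84 - 32) - 12158) - 4747 = (-100/(-257) - 12158) - 4747 = (-1/257*(-100) - 12158) - 4747 = (100/257 - 12158) - 4747 = -3124506/257 - 4747 = -4344485/257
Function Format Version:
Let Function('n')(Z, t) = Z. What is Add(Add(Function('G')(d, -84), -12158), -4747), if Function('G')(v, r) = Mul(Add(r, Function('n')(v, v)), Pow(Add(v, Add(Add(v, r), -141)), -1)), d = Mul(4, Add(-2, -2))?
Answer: Rational(-4344485, 257) ≈ -16905.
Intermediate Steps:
d = -16 (d = Mul(4, -4) = -16)
Function('G')(v, r) = Mul(Pow(Add(-141, r, Mul(2, v)), -1), Add(r, v)) (Function('G')(v, r) = Mul(Add(r, v), Pow(Add(v, Add(Add(v, r), -141)), -1)) = Mul(Add(r, v), Pow(Add(v, Add(Add(r, v), -141)), -1)) = Mul(Add(r, v), Pow(Add(v, Add(-141, r, v)), -1)) = Mul(Add(r, v), Pow(Add(-141, r, Mul(2, v)), -1)) = Mul(Pow(Add(-141, r, Mul(2, v)), -1), Add(r, v)))
Add(Add(Function('G')(d, -84), -12158), -4747) = Add(Add(Mul(Pow(Add(-141, -84, Mul(2, -16)), -1), Add(-84, -16)), -12158), -4747) = Add(Add(Mul(Pow(Add(-141, -84, -32), -1), -100), -12158), -4747) = Add(Add(Mul(Pow(-257, -1), -100), -12158), -4747) = Add(Add(Mul(Rational(-1, 257), -100), -12158), -4747) = Add(Add(Rational(100, 257), -12158), -4747) = Add(Rational(-3124506, 257), -4747) = Rational(-4344485, 257)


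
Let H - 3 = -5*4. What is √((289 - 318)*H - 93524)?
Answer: I*√93031 ≈ 305.01*I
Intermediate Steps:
H = -17 (H = 3 - 5*4 = 3 - 20 = -17)
√((289 - 318)*H - 93524) = √((289 - 318)*(-17) - 93524) = √(-29*(-17) - 93524) = √(493 - 93524) = √(-93031) = I*√93031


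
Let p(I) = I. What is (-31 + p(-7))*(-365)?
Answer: 13870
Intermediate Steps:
(-31 + p(-7))*(-365) = (-31 - 7)*(-365) = -38*(-365) = 13870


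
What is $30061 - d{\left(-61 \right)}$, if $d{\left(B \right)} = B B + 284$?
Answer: $26056$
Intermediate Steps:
$d{\left(B \right)} = 284 + B^{2}$ ($d{\left(B \right)} = B^{2} + 284 = 284 + B^{2}$)
$30061 - d{\left(-61 \right)} = 30061 - \left(284 + \left(-61\right)^{2}\right) = 30061 - \left(284 + 3721\right) = 30061 - 4005 = 26056$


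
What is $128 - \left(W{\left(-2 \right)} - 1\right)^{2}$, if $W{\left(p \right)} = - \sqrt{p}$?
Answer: $129 - 2 i \sqrt{2} \approx 129.0 - 2.8284 i$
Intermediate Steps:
$128 - \left(W{\left(-2 \right)} - 1\right)^{2} = 128 - \left(- \sqrt{-2} - 1\right)^{2} = 128 - \left(- i \sqrt{2} - 1\right)^{2} = 128 - \left(-1 - i \sqrt{2}\right)^{2}$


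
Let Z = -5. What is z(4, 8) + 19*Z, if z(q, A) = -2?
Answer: -97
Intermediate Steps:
z(4, 8) + 19*Z = -2 + 19*(-5) = -2 - 95 = -97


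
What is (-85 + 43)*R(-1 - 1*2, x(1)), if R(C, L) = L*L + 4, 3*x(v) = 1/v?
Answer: -518/3 ≈ -172.67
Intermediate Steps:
x(v) = 1/(3*v)
R(C, L) = 4 + L**2 (R(C, L) = L**2 + 4 = 4 + L**2)
(-85 + 43)*R(-1 - 1*2, x(1)) = (-85 + 43)*(4 + ((1/3)/1)**2) = -42*(4 + ((1/3)*1)**2) = -42*(4 + (1/3)**2) = -42*(4 + 1/9) = -42*37/9 = -518/3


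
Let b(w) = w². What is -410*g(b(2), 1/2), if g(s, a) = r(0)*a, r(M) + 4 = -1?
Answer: 1025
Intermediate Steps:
r(M) = -5 (r(M) = -4 - 1 = -5)
g(s, a) = -5*a
-410*g(b(2), 1/2) = -(-2050)*1/2 = -(-2050)*1*(½) = -(-2050)/2 = -410*(-5/2) = 1025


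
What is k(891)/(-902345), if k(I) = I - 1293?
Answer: 402/902345 ≈ 0.00044551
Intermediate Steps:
k(I) = -1293 + I
k(891)/(-902345) = (-1293 + 891)/(-902345) = -402*(-1/902345) = 402/902345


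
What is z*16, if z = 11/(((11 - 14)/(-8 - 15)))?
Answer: 4048/3 ≈ 1349.3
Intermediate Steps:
z = 253/3 (z = 11/((-3/(-23))) = 11/((-3*(-1/23))) = 11/(3/23) = 11*(23/3) = 253/3 ≈ 84.333)
z*16 = (253/3)*16 = 4048/3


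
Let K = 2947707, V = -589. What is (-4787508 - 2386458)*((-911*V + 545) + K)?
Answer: -25000059109746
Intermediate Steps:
(-4787508 - 2386458)*((-911*V + 545) + K) = (-4787508 - 2386458)*((-911*(-589) + 545) + 2947707) = -7173966*((536579 + 545) + 2947707) = -7173966*(537124 + 2947707) = -7173966*3484831 = -25000059109746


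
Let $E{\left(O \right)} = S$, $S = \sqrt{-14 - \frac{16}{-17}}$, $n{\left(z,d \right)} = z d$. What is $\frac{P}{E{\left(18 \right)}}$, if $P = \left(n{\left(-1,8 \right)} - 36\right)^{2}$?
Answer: $- \frac{968 i \sqrt{3774}}{111} \approx - 535.74 i$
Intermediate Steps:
$n{\left(z,d \right)} = d z$
$S = \frac{i \sqrt{3774}}{17}$ ($S = \sqrt{-14 - - \frac{16}{17}} = \sqrt{-14 + \frac{16}{17}} = \sqrt{- \frac{222}{17}} = \frac{i \sqrt{3774}}{17} \approx 3.6137 i$)
$E{\left(O \right)} = \frac{i \sqrt{3774}}{17}$
$P = 1936$ ($P = \left(8 \left(-1\right) - 36\right)^{2} = \left(-8 - 36\right)^{2} = \left(-44\right)^{2} = 1936$)
$\frac{P}{E{\left(18 \right)}} = \frac{1936}{\frac{1}{17} i \sqrt{3774}} = 1936 \left(- \frac{i \sqrt{3774}}{222}\right) = - \frac{968 i \sqrt{3774}}{111}$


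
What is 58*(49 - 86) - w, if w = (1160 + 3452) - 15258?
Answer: 8500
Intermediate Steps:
w = -10646 (w = 4612 - 15258 = -10646)
58*(49 - 86) - w = 58*(49 - 86) - 1*(-10646) = 58*(-37) + 10646 = -2146 + 10646 = 8500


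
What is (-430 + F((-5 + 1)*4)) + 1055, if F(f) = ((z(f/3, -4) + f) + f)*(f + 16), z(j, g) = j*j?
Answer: 625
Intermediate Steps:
z(j, g) = j²
F(f) = (16 + f)*(2*f + f²/9) (F(f) = (((f/3)² + f) + f)*(f + 16) = (((f*(⅓))² + f) + f)*(16 + f) = (((f/3)² + f) + f)*(16 + f) = ((f²/9 + f) + f)*(16 + f) = ((f + f²/9) + f)*(16 + f) = (2*f + f²/9)*(16 + f) = (16 + f)*(2*f + f²/9))
(-430 + F((-5 + 1)*4)) + 1055 = (-430 + ((-5 + 1)*4)*(288 + ((-5 + 1)*4)² + 34*((-5 + 1)*4))/9) + 1055 = (-430 + (-4*4)*(288 + (-4*4)² + 34*(-4*4))/9) + 1055 = (-430 + (⅑)*(-16)*(288 + (-16)² + 34*(-16))) + 1055 = (-430 + (⅑)*(-16)*(288 + 256 - 544)) + 1055 = (-430 + (⅑)*(-16)*0) + 1055 = (-430 + 0) + 1055 = -430 + 1055 = 625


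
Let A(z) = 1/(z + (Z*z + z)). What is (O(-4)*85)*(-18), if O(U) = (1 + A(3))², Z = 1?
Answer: -17000/9 ≈ -1888.9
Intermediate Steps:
A(z) = 1/(3*z) (A(z) = 1/(z + (1*z + z)) = 1/(z + (z + z)) = 1/(z + 2*z) = 1/(3*z))
O(U) = 100/81 (O(U) = (1 + (⅓)/3)² = (1 + (⅓)*(⅓))² = (1 + ⅑)² = (10/9)² = 100/81)
(O(-4)*85)*(-18) = ((100/81)*85)*(-18) = (8500/81)*(-18) = -17000/9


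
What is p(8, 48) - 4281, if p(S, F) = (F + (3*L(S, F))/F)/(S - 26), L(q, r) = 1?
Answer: -1233697/288 ≈ -4283.7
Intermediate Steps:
p(S, F) = (F + 3/F)/(-26 + S) (p(S, F) = (F + (3*1)/F)/(S - 26) = (F + 3/F)/(-26 + S))
p(8, 48) - 4281 = (3 + 48²)/(48*(-26 + 8)) - 4281 = (1/48)*(3 + 2304)/(-18) - 4281 = (1/48)*(-1/18)*2307 - 4281 = -769/288 - 4281 = -1233697/288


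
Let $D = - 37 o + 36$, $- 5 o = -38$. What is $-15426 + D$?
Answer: $- \frac{78356}{5} \approx -15671.0$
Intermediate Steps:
$o = \frac{38}{5}$ ($o = \left(- \frac{1}{5}\right) \left(-38\right) = \frac{38}{5} \approx 7.6$)
$D = - \frac{1226}{5}$ ($D = \left(-37\right) \frac{38}{5} + 36 = - \frac{1406}{5} + 36 = - \frac{1226}{5} \approx -245.2$)
$-15426 + D = -15426 - \frac{1226}{5} = - \frac{78356}{5}$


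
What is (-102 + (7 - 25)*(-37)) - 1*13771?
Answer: -13207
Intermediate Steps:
(-102 + (7 - 25)*(-37)) - 1*13771 = (-102 - 18*(-37)) - 13771 = (-102 + 666) - 13771 = 564 - 13771 = -13207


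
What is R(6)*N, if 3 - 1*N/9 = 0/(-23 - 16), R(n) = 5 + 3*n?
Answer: 621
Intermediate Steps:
N = 27 (N = 27 - 0/(-23 - 16) = 27 - 0/(-39) = 27 - 0*(-1)/39 = 27 - 9*0 = 27 + 0 = 27)
R(6)*N = (5 + 3*6)*27 = (5 + 18)*27 = 23*27 = 621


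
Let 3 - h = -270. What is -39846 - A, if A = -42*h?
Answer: -28380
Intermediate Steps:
h = 273 (h = 3 - 1*(-270) = 3 + 270 = 273)
A = -11466 (A = -42*273 = -11466)
-39846 - A = -39846 - 1*(-11466) = -39846 + 11466 = -28380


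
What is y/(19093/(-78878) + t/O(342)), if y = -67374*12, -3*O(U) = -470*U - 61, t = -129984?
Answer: 10254587939327664/33828807349 ≈ 3.0313e+5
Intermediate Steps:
O(U) = 61/3 + 470*U/3 (O(U) = -(-470*U - 61)/3 = -(-61 - 470*U)/3 = 61/3 + 470*U/3)
y = -808488
y/(19093/(-78878) + t/O(342)) = -808488/(19093/(-78878) - 129984/(61/3 + (470/3)*342)) = -808488/(19093*(-1/78878) - 129984/(61/3 + 53580)) = -808488/(-19093/78878 - 129984/160801/3) = -808488/(-19093/78878 - 129984*3/160801) = -808488/(-19093/78878 - 389952/160801) = -808488/(-33828807349/12683661278) = -808488*(-12683661278/33828807349) = 10254587939327664/33828807349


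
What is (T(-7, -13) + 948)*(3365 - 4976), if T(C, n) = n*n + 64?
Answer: -1902591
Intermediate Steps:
T(C, n) = 64 + n² (T(C, n) = n² + 64 = 64 + n²)
(T(-7, -13) + 948)*(3365 - 4976) = ((64 + (-13)²) + 948)*(3365 - 4976) = ((64 + 169) + 948)*(-1611) = (233 + 948)*(-1611) = 1181*(-1611) = -1902591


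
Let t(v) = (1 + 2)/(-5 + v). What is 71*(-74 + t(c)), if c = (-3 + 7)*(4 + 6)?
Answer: -183677/35 ≈ -5247.9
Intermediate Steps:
c = 40 (c = 4*10 = 40)
t(v) = 3/(-5 + v)
71*(-74 + t(c)) = 71*(-74 + 3/(-5 + 40)) = 71*(-74 + 3/35) = 71*(-2587/35) = -183677/35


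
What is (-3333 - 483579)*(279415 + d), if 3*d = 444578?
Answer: -208207304192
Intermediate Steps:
d = 444578/3 (d = (⅓)*444578 = 444578/3 ≈ 1.4819e+5)
(-3333 - 483579)*(279415 + d) = (-3333 - 483579)*(279415 + 444578/3) = -486912*1282823/3 = -208207304192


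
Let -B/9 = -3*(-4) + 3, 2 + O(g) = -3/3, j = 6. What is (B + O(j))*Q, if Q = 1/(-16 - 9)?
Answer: 138/25 ≈ 5.5200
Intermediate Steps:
Q = -1/25 (Q = 1/(-25) = -1/25 ≈ -0.040000)
O(g) = -3 (O(g) = -2 - 3/3 = -2 - 3*⅓ = -2 - 1 = -3)
B = -135 (B = -9*(-3*(-4) + 3) = -9*(12 + 3) = -9*15 = -135)
(B + O(j))*Q = (-135 - 3)*(-1/25) = -138*(-1/25) = 138/25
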